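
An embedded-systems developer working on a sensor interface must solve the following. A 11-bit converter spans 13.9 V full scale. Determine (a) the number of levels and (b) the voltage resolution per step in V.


Step 1 — number of quantization levels:
L = 2^N = 2^11 = 2048

Step 2 — LSB step size:
delta = Vfs / L
      = 13.9 / 2048
      = 0.00678711 V

Levels = 2048; step size = 0.00678711 V


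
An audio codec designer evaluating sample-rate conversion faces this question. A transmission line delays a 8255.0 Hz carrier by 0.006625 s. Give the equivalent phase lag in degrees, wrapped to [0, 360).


Phase shift from frequency and time delay:
phi = 360 * f * t_delay
    = 360 * 8255.0 * 0.006625
    = 19688.17 degrees
    mod 360 = 248.17 degrees

248.17 degrees


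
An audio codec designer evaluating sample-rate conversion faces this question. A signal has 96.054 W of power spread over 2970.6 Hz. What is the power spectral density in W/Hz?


Power spectral density:
PSD = P / BW
    = 96.054 / 2970.6
    = 0.03233488 W/Hz

0.03233488 W/Hz


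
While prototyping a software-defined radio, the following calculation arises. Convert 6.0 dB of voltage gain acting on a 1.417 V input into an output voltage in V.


Output voltage from dB gain:
V_out = V_in * 10^(gain_dB / 20)
      = 1.417 * 10^(6.0 / 20)
      = 1.417 * 1.995262
      = 2.8273 V

2.8273 V


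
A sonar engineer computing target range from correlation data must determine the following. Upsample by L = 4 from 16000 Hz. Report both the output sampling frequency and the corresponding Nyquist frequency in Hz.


Step 1 — output sample rate after interpolation by L:
fs_out = L * fs_in = 4 * 16000 = 64000 Hz

Step 2 — Nyquist frequency of the output stream:
f_Nyq = fs_out / 2 = 64000 / 2 = 32000.0 Hz

fs_out = 64000 Hz; f_Nyquist = 32000.0 Hz


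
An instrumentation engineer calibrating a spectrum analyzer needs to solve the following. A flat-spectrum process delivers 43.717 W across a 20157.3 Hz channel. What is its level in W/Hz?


Power spectral density:
PSD = P / BW
    = 43.717 / 20157.3
    = 0.00216879 W/Hz

0.00216879 W/Hz


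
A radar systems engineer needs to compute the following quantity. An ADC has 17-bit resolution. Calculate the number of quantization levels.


Number of quantization levels = 2^N
= 2^17
= 131072

131072


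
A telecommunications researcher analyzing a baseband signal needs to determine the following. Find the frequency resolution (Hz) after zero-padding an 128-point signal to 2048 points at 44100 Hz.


Frequency resolution after zero-padding:
N_padded = 128 * 16 = 2048
df = fs / N_padded
   = 44100 / 2048
   = 21.5332 Hz

21.5332 Hz


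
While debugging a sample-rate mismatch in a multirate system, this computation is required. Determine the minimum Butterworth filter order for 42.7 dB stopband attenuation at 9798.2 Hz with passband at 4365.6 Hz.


Butterworth filter order formula:
n = log10(10^(A/10) - 1) / (2 * log10(f_stop/f_pass))
10^(42.7/10) - 1 = 18619.8714
f_stop/f_pass = 9798.2 / 4365.6 = 2.2444
n = 6.0808 -> ceil = 7

7


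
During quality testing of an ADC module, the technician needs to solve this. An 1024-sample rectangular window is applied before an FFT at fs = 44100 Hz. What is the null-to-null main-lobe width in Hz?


Main lobe width for a rectangular window:
Width = 2 * fs / N
      = 2 * 44100 / 1024
      = 88200 / 1024
      = 86.133 Hz

86.133 Hz


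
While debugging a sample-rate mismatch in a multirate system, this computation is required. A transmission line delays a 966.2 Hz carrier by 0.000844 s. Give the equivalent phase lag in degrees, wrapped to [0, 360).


Phase shift from frequency and time delay:
phi = 360 * f * t_delay
    = 360 * 966.2 * 0.000844
    = 293.57 degrees
    mod 360 = 293.57 degrees

293.57 degrees


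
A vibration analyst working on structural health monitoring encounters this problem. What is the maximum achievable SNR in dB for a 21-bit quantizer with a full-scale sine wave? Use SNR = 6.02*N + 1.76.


Theoretical SNR for a full-scale sinusoid:
SNR = 6.02 * N + 1.76
    = 6.02 * 21 + 1.76
    = 126.42 + 1.76
    = 128.18 dB

128.18 dB


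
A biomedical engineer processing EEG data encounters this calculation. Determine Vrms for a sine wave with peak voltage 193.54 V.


RMS voltage for a sinusoidal waveform:
V_rms = V_peak / sqrt(2)
      = 193.54 / 1.414214
      = 136.853 V

136.853 V


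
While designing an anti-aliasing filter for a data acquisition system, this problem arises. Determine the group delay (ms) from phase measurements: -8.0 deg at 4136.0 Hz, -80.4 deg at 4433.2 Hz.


Group delay from phase difference:
tau = -d(phi)/d(omega)
d(phi) = -72.4 deg = -1.263618 rad
d(omega) = 2*pi*(4433.2 - 4136.0) = 1867.3627 rad/s
tau = -(-1.263618) / 1867.3627
    = 0.6767 ms

0.6767 ms


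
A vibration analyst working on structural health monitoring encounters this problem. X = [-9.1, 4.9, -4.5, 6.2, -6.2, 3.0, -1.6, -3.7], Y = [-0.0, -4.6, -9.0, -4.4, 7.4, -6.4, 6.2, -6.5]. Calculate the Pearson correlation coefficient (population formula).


Pearson correlation coefficient (population):
r = cov(X,Y) / (std(X) * std(Y))
Mean X = -1.375, Mean Y = -2.1625
Cov(X,Y) = -10.507188
Std(X) = 5.172946, Std(Y) = 5.706561
r = -0.3559

-0.3559


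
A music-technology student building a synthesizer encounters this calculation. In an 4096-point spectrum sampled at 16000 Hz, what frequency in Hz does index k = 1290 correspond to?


Frequency of DFT bin k:
f_k = k * fs / N
    = 1290 * 16000 / 4096
    = 20640000 / 4096
    = 5039.062 Hz

5039.062 Hz


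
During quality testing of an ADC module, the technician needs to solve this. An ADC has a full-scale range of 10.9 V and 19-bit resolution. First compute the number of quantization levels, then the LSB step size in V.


Step 1 — number of quantization levels:
L = 2^N = 2^19 = 524288

Step 2 — LSB step size:
delta = Vfs / L
      = 10.9 / 524288
      = 2.079e-05 V

Levels = 524288; step size = 2.079e-05 V


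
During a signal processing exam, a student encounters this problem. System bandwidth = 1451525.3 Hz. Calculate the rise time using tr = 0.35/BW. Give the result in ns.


Rise time from bandwidth relationship:
tr = 0.35 / BW
   = 0.35 / 1451525.3
   = 2.411256628e-07 s
   = 241.1257 ns

241.1257 ns


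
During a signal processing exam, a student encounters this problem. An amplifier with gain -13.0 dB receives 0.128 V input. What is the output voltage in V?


Output voltage from dB gain:
V_out = V_in * 10^(gain_dB / 20)
      = 0.128 * 10^(-13.0 / 20)
      = 0.128 * 0.223872
      = 0.0287 V

0.0287 V


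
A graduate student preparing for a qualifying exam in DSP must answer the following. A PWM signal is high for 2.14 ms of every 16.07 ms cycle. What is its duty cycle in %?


Duty cycle as a percentage:
DC = (t_on / T) * 100
   = (2.14 / 16.07) * 100
   = 0.133167 * 100
   = 13.32 %

13.32 %


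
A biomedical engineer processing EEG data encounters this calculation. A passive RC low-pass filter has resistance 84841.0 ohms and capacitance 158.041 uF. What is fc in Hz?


Cutoff frequency of a first-order RC filter:
fc = 1 / (2 * pi * R * C)
C = 158.041 uF = 0.000158041 F
fc = 1 / (2 * pi * 84841.0 * 0.000158041)
   = 1 / 84.247188434845
   = 0.01187 Hz

0.01187 Hz


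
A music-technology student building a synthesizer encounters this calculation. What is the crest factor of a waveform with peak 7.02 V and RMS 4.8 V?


Crest factor is the ratio of peak to RMS:
CF = V_peak / V_rms
   = 7.02 / 4.8
   = 1.4625

1.4625


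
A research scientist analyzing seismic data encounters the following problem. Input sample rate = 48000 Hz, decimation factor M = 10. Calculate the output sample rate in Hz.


Decimation reduces the sample rate:
fs_out = fs_in / M
       = 48000 / 10
       = 4800.0 Hz

4800.0 Hz


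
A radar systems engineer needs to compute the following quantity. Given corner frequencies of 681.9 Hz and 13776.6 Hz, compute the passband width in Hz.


Bandwidth is the difference of -3dB frequencies:
BW = f_high - f_low
   = 13776.6 - 681.9
   = 13094.7 Hz

13094.7 Hz


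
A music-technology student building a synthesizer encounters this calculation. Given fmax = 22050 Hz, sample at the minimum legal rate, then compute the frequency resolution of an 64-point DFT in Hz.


Step 1 — Nyquist sampling rate:
fs = 2 * fmax = 2 * 22050 = 44100 Hz

Step 2 — DFT bin spacing:
df = fs / N = 44100 / 64 = 689.0625 Hz

689.0625 Hz


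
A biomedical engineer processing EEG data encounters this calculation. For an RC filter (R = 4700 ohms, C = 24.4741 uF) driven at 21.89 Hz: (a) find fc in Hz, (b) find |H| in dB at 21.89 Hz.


Step 1 — cutoff frequency:
fc = 1 / (2*pi*R*C)
C = 24.4741 uF = 2.44741e-05 F
fc = 1 / (2*pi*4700*2.44741e-05)
   = 1.38362 Hz

Step 2 — magnitude at f = 21.89 Hz:
|H(f)| = 1 / sqrt(1 + (f/fc)^2)
f/fc = 21.89 / 1.38362 = 15.820818
|H| = 1 / sqrt(1 + 250.298282) = 0.063082
|H|_dB = 20*log10(0.063082) = -24.0 dB

fc = 1.38362 Hz; |H(21.89 Hz)| = -24.0 dB


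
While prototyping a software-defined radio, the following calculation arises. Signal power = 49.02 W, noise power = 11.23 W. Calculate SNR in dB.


SNR in decibels:
SNR = 10 * log10(Ps / Pn)
    = 10 * log10(49.02 / 11.23)
    = 10 * log10(4.3651)
    = 10 * 0.64
    = 6.4 dB

6.4 dB


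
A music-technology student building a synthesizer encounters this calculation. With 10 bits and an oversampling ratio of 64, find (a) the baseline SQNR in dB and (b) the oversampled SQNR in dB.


Step 1 — baseline SQNR at Nyquist:
SQNR_base = 6.02*N + 1.76
          = 6.02*10 + 1.76
          = 61.96 dB

Step 2 — oversampling processing gain:
G = 10*log10(OSR) = 10*log10(64) = 18.06 dB

Step 3 — total:
SQNR_total = 61.96 + 18.06 = 80.02 dB

Base SQNR = 61.96 dB; oversampled SQNR = 80.02 dB


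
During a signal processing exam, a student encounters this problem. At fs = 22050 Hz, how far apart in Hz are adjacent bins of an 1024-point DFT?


DFT frequency resolution:
df = fs / N
   = 22050 / 1024
   = 21.5332 Hz

21.5332 Hz


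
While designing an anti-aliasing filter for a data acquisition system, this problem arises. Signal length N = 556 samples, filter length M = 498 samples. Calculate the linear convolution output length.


Linear convolution output length:
L = N + M - 1
  = 556 + 498 - 1
  = 1053 samples

1053


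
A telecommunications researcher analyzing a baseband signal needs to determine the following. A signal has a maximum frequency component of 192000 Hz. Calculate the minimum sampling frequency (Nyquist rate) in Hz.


The Nyquist rate is twice the maximum frequency component.
fs_min = 2 * fmax
      = 2 * 192000
      = 384000 Hz

384000


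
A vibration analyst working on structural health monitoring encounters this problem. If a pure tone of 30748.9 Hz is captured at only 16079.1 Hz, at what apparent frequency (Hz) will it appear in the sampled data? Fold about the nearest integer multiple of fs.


Compute the nearest integer multiple of fs to the signal:
n = round(30748.9 / 16079.1) = 2
f_alias = |30748.9 - 2 * 16079.1|
        = |30748.9 - 32158.2|
        = 1409.3 Hz

1409.3


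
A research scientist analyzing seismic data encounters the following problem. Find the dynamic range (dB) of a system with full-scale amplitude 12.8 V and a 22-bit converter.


Dynamic range from full-scale to LSB:
V_min = V_max / 2^bits = 12.8 / 2^22
DR = 20 * log10(V_max / V_min)
   = 20 * log10(2^22)
   = 20 * 22 * log10(2)
   = 132.45 dB

132.45 dB


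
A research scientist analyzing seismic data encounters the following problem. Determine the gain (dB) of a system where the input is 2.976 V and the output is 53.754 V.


Voltage gain in dB:
G = 20 * log10(Vout / Vin)
  = 20 * log10(53.754 / 2.976)
  = 20 * log10(18.0625)
  = 20 * 1.256778
  = 25.14 dB

25.14 dB


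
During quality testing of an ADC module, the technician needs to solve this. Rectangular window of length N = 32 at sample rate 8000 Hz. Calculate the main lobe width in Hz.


Main lobe width for a rectangular window:
Width = 2 * fs / N
      = 2 * 8000 / 32
      = 16000 / 32
      = 500.0 Hz

500.0 Hz


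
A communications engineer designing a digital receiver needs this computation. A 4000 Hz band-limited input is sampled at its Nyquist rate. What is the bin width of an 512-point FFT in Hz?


Step 1 — Nyquist sampling rate:
fs = 2 * fmax = 2 * 4000 = 8000 Hz

Step 2 — DFT bin spacing:
df = fs / N = 8000 / 512 = 15.625 Hz

15.625 Hz


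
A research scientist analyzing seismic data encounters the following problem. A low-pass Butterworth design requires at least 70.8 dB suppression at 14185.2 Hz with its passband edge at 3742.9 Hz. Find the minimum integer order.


Butterworth filter order formula:
n = log10(10^(A/10) - 1) / (2 * log10(f_stop/f_pass))
10^(70.8/10) - 1 = 12022643.3462
f_stop/f_pass = 14185.2 / 3742.9 = 3.7899
n = 6.1179 -> ceil = 7

7


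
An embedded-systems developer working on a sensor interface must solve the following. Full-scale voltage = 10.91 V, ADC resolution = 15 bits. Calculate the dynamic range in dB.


Dynamic range from full-scale to LSB:
V_min = V_max / 2^bits = 10.91 / 2^15
DR = 20 * log10(V_max / V_min)
   = 20 * log10(2^15)
   = 20 * 15 * log10(2)
   = 90.31 dB

90.31 dB


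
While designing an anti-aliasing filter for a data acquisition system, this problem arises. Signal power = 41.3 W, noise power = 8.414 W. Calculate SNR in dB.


SNR in decibels:
SNR = 10 * log10(Ps / Pn)
    = 10 * log10(41.3 / 8.414)
    = 10 * log10(4.9085)
    = 10 * 0.6909
    = 6.91 dB

6.91 dB


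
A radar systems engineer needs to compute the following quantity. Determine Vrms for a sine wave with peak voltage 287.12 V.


RMS voltage for a sinusoidal waveform:
V_rms = V_peak / sqrt(2)
      = 287.12 / 1.414214
      = 203.024 V

203.024 V


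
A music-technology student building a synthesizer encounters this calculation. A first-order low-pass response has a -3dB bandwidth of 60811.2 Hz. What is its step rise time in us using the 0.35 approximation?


Rise time from bandwidth relationship:
tr = 0.35 / BW
   = 0.35 / 60811.2
   = 5.75551872e-06 s
   = 5.7555 us

5.7555 us


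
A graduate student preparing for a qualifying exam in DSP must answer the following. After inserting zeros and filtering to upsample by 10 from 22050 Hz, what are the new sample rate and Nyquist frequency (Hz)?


Step 1 — output sample rate after interpolation by L:
fs_out = L * fs_in = 10 * 22050 = 220500 Hz

Step 2 — Nyquist frequency of the output stream:
f_Nyq = fs_out / 2 = 220500 / 2 = 110250.0 Hz

fs_out = 220500 Hz; f_Nyquist = 110250.0 Hz


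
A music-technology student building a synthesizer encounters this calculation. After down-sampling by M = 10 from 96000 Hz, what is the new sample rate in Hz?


Decimation reduces the sample rate:
fs_out = fs_in / M
       = 96000 / 10
       = 9600.0 Hz

9600.0 Hz


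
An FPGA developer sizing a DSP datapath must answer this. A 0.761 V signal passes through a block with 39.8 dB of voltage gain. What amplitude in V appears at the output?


Output voltage from dB gain:
V_out = V_in * 10^(gain_dB / 20)
      = 0.761 * 10^(39.8 / 20)
      = 0.761 * 97.723722
      = 74.3678 V

74.3678 V


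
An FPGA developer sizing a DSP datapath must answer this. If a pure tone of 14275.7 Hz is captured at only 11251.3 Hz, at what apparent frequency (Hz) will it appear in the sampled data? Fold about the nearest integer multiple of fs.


Compute the nearest integer multiple of fs to the signal:
n = round(14275.7 / 11251.3) = 1
f_alias = |14275.7 - 1 * 11251.3|
        = |14275.7 - 11251.3|
        = 3024.4 Hz

3024.4


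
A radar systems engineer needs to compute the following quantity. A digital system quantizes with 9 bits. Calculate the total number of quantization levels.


Number of quantization levels = 2^N
= 2^9
= 512

512


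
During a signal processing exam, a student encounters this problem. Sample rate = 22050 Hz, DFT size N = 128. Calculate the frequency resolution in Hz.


DFT frequency resolution:
df = fs / N
   = 22050 / 128
   = 172.2656 Hz

172.2656 Hz


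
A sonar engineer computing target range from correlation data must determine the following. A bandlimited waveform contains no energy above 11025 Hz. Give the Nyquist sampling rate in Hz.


The Nyquist rate is twice the maximum frequency component.
fs_min = 2 * fmax
      = 2 * 11025
      = 22050 Hz

22050


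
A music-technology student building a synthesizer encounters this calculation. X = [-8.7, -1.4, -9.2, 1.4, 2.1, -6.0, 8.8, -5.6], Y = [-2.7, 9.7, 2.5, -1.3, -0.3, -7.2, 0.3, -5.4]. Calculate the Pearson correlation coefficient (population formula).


Pearson correlation coefficient (population):
r = cov(X,Y) / (std(X) * std(Y))
Mean X = -2.325, Mean Y = -0.55
Cov(X,Y) = 6.28875
Std(X) = 5.811788, Std(Y) = 4.848711
r = 0.2232

0.2232


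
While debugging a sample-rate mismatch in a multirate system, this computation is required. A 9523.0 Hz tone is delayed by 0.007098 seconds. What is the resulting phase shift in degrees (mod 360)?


Phase shift from frequency and time delay:
phi = 360 * f * t_delay
    = 360 * 9523.0 * 0.007098
    = 24333.93 degrees
    mod 360 = 213.93 degrees

213.93 degrees


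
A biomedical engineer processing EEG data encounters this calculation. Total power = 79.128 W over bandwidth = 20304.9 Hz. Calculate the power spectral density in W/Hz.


Power spectral density:
PSD = P / BW
    = 79.128 / 20304.9
    = 0.00389699 W/Hz

0.00389699 W/Hz


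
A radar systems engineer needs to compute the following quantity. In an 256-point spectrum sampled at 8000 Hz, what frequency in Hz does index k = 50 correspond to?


Frequency of DFT bin k:
f_k = k * fs / N
    = 50 * 8000 / 256
    = 400000 / 256
    = 1562.5 Hz

1562.5 Hz


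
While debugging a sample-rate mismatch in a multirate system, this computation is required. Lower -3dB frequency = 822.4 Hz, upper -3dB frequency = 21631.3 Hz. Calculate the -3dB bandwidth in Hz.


Bandwidth is the difference of -3dB frequencies:
BW = f_high - f_low
   = 21631.3 - 822.4
   = 20808.9 Hz

20808.9 Hz


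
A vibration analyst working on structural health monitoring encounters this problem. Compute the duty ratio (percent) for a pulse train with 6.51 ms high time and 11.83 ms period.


Duty cycle as a percentage:
DC = (t_on / T) * 100
   = (6.51 / 11.83) * 100
   = 0.550296 * 100
   = 55.03 %

55.03 %


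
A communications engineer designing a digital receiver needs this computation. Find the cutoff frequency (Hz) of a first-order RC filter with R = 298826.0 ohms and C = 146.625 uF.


Cutoff frequency of a first-order RC filter:
fc = 1 / (2 * pi * R * C)
C = 146.625 uF = 0.000146625 F
fc = 1 / (2 * pi * 298826.0 * 0.000146625)
   = 1 / 275.30004031795
   = 0.003632 Hz

0.003632 Hz


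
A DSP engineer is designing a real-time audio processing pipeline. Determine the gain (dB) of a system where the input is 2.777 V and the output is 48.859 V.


Voltage gain in dB:
G = 20 * log10(Vout / Vin)
  = 20 * log10(48.859 / 2.777)
  = 20 * log10(17.594166)
  = 20 * 1.245369
  = 24.91 dB

24.91 dB


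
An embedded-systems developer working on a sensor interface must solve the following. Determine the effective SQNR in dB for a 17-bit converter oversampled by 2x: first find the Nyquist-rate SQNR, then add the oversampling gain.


Step 1 — baseline SQNR at Nyquist:
SQNR_base = 6.02*N + 1.76
          = 6.02*17 + 1.76
          = 104.1 dB

Step 2 — oversampling processing gain:
G = 10*log10(OSR) = 10*log10(2) = 3.01 dB

Step 3 — total:
SQNR_total = 104.1 + 3.01 = 107.11 dB

Base SQNR = 104.1 dB; oversampled SQNR = 107.11 dB


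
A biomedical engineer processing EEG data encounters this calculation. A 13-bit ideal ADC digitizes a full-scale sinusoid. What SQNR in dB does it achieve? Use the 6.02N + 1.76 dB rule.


Theoretical SNR for a full-scale sinusoid:
SNR = 6.02 * N + 1.76
    = 6.02 * 13 + 1.76
    = 78.26 + 1.76
    = 80.02 dB

80.02 dB


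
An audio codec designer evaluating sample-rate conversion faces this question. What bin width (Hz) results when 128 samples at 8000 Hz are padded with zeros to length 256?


Frequency resolution after zero-padding:
N_padded = 128 * 2 = 256
df = fs / N_padded
   = 8000 / 256
   = 31.25 Hz

31.25 Hz


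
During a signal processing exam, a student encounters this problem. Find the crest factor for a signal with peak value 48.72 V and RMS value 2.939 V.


Crest factor is the ratio of peak to RMS:
CF = V_peak / V_rms
   = 48.72 / 2.939
   = 16.5771

16.5771


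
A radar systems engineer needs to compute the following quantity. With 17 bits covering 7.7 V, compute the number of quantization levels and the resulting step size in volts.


Step 1 — number of quantization levels:
L = 2^N = 2^17 = 131072

Step 2 — LSB step size:
delta = Vfs / L
      = 7.7 / 131072
      = 5.875e-05 V

Levels = 131072; step size = 5.875e-05 V


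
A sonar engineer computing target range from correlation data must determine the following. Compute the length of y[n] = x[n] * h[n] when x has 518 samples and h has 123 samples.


Linear convolution output length:
L = N + M - 1
  = 518 + 123 - 1
  = 640 samples

640


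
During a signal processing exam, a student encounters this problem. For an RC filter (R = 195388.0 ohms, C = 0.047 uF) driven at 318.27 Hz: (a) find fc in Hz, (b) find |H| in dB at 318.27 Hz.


Step 1 — cutoff frequency:
fc = 1 / (2*pi*R*C)
C = 0.047 uF = 4.7e-08 F
fc = 1 / (2*pi*195388.0*4.7e-08)
   = 17.331 Hz

Step 2 — magnitude at f = 318.27 Hz:
|H(f)| = 1 / sqrt(1 + (f/fc)^2)
f/fc = 318.27 / 17.331 = 18.364203
|H| = 1 / sqrt(1 + 337.243952) = 0.0543732
|H|_dB = 20*log10(0.0543732) = -25.29 dB

fc = 17.331 Hz; |H(318.27 Hz)| = -25.29 dB


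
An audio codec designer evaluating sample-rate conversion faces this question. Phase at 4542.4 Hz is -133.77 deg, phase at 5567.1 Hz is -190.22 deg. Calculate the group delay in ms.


Group delay from phase difference:
tau = -d(phi)/d(omega)
d(phi) = -56.45 deg = -0.985238 rad
d(omega) = 2*pi*(5567.1 - 4542.4) = 6438.38 rad/s
tau = -(-0.985238) / 6438.38
    = 0.153 ms

0.153 ms


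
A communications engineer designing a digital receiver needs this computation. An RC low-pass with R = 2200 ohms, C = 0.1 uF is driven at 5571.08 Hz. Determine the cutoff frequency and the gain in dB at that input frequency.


Step 1 — cutoff frequency:
fc = 1 / (2*pi*R*C)
C = 0.1 uF = 1e-07 F
fc = 1 / (2*pi*2200*1e-07)
   = 723.432 Hz

Step 2 — magnitude at f = 5571.08 Hz:
|H(f)| = 1 / sqrt(1 + (f/fc)^2)
f/fc = 5571.08 / 723.432 = 7.700903
|H| = 1 / sqrt(1 + 59.303907) = 0.1287737
|H|_dB = 20*log10(0.1287737) = -17.8 dB

fc = 723.432 Hz; |H(5571.08 Hz)| = -17.8 dB


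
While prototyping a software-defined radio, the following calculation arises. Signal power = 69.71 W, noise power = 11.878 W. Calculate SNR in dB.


SNR in decibels:
SNR = 10 * log10(Ps / Pn)
    = 10 * log10(69.71 / 11.878)
    = 10 * log10(5.8688)
    = 10 * 0.7686
    = 7.69 dB

7.69 dB


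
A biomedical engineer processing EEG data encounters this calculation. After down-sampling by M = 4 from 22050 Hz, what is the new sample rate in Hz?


Decimation reduces the sample rate:
fs_out = fs_in / M
       = 22050 / 4
       = 5512.5 Hz

5512.5 Hz


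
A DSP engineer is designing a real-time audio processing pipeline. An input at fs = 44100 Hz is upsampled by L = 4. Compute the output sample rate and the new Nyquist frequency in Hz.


Step 1 — output sample rate after interpolation by L:
fs_out = L * fs_in = 4 * 44100 = 176400 Hz

Step 2 — Nyquist frequency of the output stream:
f_Nyq = fs_out / 2 = 176400 / 2 = 88200.0 Hz

fs_out = 176400 Hz; f_Nyquist = 88200.0 Hz


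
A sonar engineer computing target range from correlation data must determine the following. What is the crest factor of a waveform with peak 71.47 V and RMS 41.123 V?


Crest factor is the ratio of peak to RMS:
CF = V_peak / V_rms
   = 71.47 / 41.123
   = 1.738

1.738


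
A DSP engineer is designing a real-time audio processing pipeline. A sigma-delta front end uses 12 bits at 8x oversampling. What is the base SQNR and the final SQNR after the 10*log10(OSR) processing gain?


Step 1 — baseline SQNR at Nyquist:
SQNR_base = 6.02*N + 1.76
          = 6.02*12 + 1.76
          = 74.0 dB

Step 2 — oversampling processing gain:
G = 10*log10(OSR) = 10*log10(8) = 9.03 dB

Step 3 — total:
SQNR_total = 74.0 + 9.03 = 83.03 dB

Base SQNR = 74.0 dB; oversampled SQNR = 83.03 dB


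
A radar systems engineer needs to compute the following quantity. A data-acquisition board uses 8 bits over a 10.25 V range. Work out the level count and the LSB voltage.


Step 1 — number of quantization levels:
L = 2^N = 2^8 = 256

Step 2 — LSB step size:
delta = Vfs / L
      = 10.25 / 256
      = 0.04003906 V

Levels = 256; step size = 0.04003906 V


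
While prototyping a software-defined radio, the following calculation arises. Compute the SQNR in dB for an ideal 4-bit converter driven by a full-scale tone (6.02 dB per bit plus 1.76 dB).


Theoretical SNR for a full-scale sinusoid:
SNR = 6.02 * N + 1.76
    = 6.02 * 4 + 1.76
    = 24.08 + 1.76
    = 25.84 dB

25.84 dB


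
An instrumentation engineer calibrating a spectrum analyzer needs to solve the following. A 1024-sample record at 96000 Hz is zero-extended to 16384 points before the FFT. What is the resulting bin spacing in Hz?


Frequency resolution after zero-padding:
N_padded = 1024 * 16 = 16384
df = fs / N_padded
   = 96000 / 16384
   = 5.8594 Hz

5.8594 Hz


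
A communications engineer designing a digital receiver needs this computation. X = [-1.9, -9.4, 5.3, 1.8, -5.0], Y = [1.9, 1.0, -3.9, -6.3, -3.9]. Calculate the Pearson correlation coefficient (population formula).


Pearson correlation coefficient (population):
r = cov(X,Y) / (std(X) * std(Y))
Mean X = -1.84, Mean Y = -2.24
Cov(X,Y) = -9.2256
Std(X) = 5.125856, Std(Y) = 3.150619
r = -0.5713

-0.5713


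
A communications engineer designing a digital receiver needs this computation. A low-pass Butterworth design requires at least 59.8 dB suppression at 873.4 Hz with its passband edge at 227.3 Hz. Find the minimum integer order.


Butterworth filter order formula:
n = log10(10^(A/10) - 1) / (2 * log10(f_stop/f_pass))
10^(59.8/10) - 1 = 954991.586
f_stop/f_pass = 873.4 / 227.3 = 3.8425
n = 5.1145 -> ceil = 6

6


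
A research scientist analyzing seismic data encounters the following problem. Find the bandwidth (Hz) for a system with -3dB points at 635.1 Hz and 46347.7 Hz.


Bandwidth is the difference of -3dB frequencies:
BW = f_high - f_low
   = 46347.7 - 635.1
   = 45712.6 Hz

45712.6 Hz


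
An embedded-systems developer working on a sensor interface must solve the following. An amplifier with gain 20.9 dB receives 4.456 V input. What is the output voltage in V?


Output voltage from dB gain:
V_out = V_in * 10^(gain_dB / 20)
      = 4.456 * 10^(20.9 / 20)
      = 4.456 * 11.091748
      = 49.4248 V

49.4248 V


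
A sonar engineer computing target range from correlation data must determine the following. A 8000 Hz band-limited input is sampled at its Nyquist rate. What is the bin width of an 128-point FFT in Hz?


Step 1 — Nyquist sampling rate:
fs = 2 * fmax = 2 * 8000 = 16000 Hz

Step 2 — DFT bin spacing:
df = fs / N = 16000 / 128 = 125.0 Hz

125.0 Hz


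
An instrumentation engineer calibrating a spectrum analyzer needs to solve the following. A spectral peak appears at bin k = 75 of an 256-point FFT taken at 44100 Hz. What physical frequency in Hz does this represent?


Frequency of DFT bin k:
f_k = k * fs / N
    = 75 * 44100 / 256
    = 3307500 / 256
    = 12919.922 Hz

12919.922 Hz


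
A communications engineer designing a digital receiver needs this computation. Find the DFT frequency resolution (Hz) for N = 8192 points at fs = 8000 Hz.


DFT frequency resolution:
df = fs / N
   = 8000 / 8192
   = 0.9766 Hz

0.9766 Hz


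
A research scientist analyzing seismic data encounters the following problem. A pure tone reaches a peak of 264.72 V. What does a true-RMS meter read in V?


RMS voltage for a sinusoidal waveform:
V_rms = V_peak / sqrt(2)
      = 264.72 / 1.414214
      = 187.185 V

187.185 V


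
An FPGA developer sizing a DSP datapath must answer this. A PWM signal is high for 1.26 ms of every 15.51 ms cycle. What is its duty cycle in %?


Duty cycle as a percentage:
DC = (t_on / T) * 100
   = (1.26 / 15.51) * 100
   = 0.081238 * 100
   = 8.12 %

8.12 %


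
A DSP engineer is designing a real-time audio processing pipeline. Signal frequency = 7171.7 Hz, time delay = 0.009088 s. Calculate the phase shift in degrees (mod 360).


Phase shift from frequency and time delay:
phi = 360 * f * t_delay
    = 360 * 7171.7 * 0.009088
    = 23463.51 degrees
    mod 360 = 63.51 degrees

63.51 degrees


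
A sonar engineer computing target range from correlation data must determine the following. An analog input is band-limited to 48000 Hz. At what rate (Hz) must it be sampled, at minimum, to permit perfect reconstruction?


The Nyquist rate is twice the maximum frequency component.
fs_min = 2 * fmax
      = 2 * 48000
      = 96000 Hz

96000


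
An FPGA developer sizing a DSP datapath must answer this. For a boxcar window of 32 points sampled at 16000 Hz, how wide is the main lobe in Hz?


Main lobe width for a rectangular window:
Width = 2 * fs / N
      = 2 * 16000 / 32
      = 32000 / 32
      = 1000.0 Hz

1000.0 Hz


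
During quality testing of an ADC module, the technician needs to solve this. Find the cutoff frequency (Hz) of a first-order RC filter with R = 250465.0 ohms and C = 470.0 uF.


Cutoff frequency of a first-order RC filter:
fc = 1 / (2 * pi * R * C)
C = 470.0 uF = 0.00047 F
fc = 1 / (2 * pi * 250465.0 * 0.00047)
   = 1 / 739.64746374249
   = 0.001352 Hz

0.001352 Hz


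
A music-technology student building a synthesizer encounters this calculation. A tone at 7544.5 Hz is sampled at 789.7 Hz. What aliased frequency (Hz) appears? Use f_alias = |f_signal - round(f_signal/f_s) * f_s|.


Compute the nearest integer multiple of fs to the signal:
n = round(7544.5 / 789.7) = 10
f_alias = |7544.5 - 10 * 789.7|
        = |7544.5 - 7897.0|
        = 352.5 Hz

352.5


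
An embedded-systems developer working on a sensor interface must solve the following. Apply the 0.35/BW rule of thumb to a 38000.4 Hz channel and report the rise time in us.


Rise time from bandwidth relationship:
tr = 0.35 / BW
   = 0.35 / 38000.4
   = 9.210429364e-06 s
   = 9.2104 us

9.2104 us


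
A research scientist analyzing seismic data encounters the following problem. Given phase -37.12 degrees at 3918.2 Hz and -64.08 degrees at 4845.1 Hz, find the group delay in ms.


Group delay from phase difference:
tau = -d(phi)/d(omega)
d(phi) = -26.96 deg = -0.470541 rad
d(omega) = 2*pi*(4845.1 - 3918.2) = 5823.8845 rad/s
tau = -(-0.470541) / 5823.8845
    = 0.0808 ms

0.0808 ms


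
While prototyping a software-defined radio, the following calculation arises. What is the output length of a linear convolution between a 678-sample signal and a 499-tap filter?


Linear convolution output length:
L = N + M - 1
  = 678 + 499 - 1
  = 1176 samples

1176


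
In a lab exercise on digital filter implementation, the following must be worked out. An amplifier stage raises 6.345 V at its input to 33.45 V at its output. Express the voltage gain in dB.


Voltage gain in dB:
G = 20 * log10(Vout / Vin)
  = 20 * log10(33.45 / 6.345)
  = 20 * log10(5.271868)
  = 20 * 0.721964
  = 14.44 dB

14.44 dB


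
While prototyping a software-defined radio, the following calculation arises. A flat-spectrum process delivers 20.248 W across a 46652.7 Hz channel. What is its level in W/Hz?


Power spectral density:
PSD = P / BW
    = 20.248 / 46652.7
    = 0.00043402 W/Hz

0.00043402 W/Hz


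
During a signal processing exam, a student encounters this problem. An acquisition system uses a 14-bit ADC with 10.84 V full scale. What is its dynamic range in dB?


Dynamic range from full-scale to LSB:
V_min = V_max / 2^bits = 10.84 / 2^14
DR = 20 * log10(V_max / V_min)
   = 20 * log10(2^14)
   = 20 * 14 * log10(2)
   = 84.29 dB

84.29 dB


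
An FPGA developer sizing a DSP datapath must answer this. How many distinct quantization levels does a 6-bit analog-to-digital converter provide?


Number of quantization levels = 2^N
= 2^6
= 64

64


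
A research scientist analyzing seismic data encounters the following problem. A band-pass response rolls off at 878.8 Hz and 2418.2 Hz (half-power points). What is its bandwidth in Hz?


Bandwidth is the difference of -3dB frequencies:
BW = f_high - f_low
   = 2418.2 - 878.8
   = 1539.4 Hz

1539.4 Hz


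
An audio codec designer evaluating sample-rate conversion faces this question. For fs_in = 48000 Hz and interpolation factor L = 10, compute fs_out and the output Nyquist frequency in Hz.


Step 1 — output sample rate after interpolation by L:
fs_out = L * fs_in = 10 * 48000 = 480000 Hz

Step 2 — Nyquist frequency of the output stream:
f_Nyq = fs_out / 2 = 480000 / 2 = 240000.0 Hz

fs_out = 480000 Hz; f_Nyquist = 240000.0 Hz


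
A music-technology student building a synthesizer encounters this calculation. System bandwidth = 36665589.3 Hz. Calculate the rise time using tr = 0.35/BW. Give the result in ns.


Rise time from bandwidth relationship:
tr = 0.35 / BW
   = 0.35 / 36665589.3
   = 9.545735025e-09 s
   = 9.5457 ns

9.5457 ns


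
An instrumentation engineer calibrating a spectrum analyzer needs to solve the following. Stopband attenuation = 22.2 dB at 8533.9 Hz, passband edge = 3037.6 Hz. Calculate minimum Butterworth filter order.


Butterworth filter order formula:
n = log10(10^(A/10) - 1) / (2 * log10(f_stop/f_pass))
10^(22.2/10) - 1 = 164.9587
f_stop/f_pass = 8533.9 / 3037.6 = 2.8094
n = 2.4713 -> ceil = 3

3


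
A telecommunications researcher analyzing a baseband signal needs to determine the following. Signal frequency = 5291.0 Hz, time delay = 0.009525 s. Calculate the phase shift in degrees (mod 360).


Phase shift from frequency and time delay:
phi = 360 * f * t_delay
    = 360 * 5291.0 * 0.009525
    = 18142.84 degrees
    mod 360 = 142.84 degrees

142.84 degrees


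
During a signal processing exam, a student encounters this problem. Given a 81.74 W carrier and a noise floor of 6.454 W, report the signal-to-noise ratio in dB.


SNR in decibels:
SNR = 10 * log10(Ps / Pn)
    = 10 * log10(81.74 / 6.454)
    = 10 * log10(12.665)
    = 10 * 1.1026
    = 11.03 dB

11.03 dB


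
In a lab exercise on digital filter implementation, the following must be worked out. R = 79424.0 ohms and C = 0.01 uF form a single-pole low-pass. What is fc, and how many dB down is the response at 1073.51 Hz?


Step 1 — cutoff frequency:
fc = 1 / (2*pi*R*C)
C = 0.01 uF = 1e-08 F
fc = 1 / (2*pi*79424.0*1e-08)
   = 200.386 Hz

Step 2 — magnitude at f = 1073.51 Hz:
|H(f)| = 1 / sqrt(1 + (f/fc)^2)
f/fc = 1073.51 / 200.386 = 5.357211
|H| = 1 / sqrt(1 + 28.69971) = 0.1834949
|H|_dB = 20*log10(0.1834949) = -14.73 dB

fc = 200.386 Hz; |H(1073.51 Hz)| = -14.73 dB


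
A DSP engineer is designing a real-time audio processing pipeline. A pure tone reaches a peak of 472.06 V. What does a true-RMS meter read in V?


RMS voltage for a sinusoidal waveform:
V_rms = V_peak / sqrt(2)
      = 472.06 / 1.414214
      = 333.797 V

333.797 V


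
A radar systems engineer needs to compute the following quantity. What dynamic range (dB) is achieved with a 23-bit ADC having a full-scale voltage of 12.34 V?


Dynamic range from full-scale to LSB:
V_min = V_max / 2^bits = 12.34 / 2^23
DR = 20 * log10(V_max / V_min)
   = 20 * log10(2^23)
   = 20 * 23 * log10(2)
   = 138.47 dB

138.47 dB


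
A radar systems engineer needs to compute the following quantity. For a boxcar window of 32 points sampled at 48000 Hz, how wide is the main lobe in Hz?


Main lobe width for a rectangular window:
Width = 2 * fs / N
      = 2 * 48000 / 32
      = 96000 / 32
      = 3000.0 Hz

3000.0 Hz


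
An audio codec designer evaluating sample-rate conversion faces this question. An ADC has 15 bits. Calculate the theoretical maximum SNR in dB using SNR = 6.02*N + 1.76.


Theoretical SNR for a full-scale sinusoid:
SNR = 6.02 * N + 1.76
    = 6.02 * 15 + 1.76
    = 90.3 + 1.76
    = 92.06 dB

92.06 dB


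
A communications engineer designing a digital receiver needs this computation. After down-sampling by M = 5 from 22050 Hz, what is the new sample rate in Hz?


Decimation reduces the sample rate:
fs_out = fs_in / M
       = 22050 / 5
       = 4410.0 Hz

4410.0 Hz


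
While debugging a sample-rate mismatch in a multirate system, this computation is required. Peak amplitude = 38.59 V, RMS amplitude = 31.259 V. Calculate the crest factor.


Crest factor is the ratio of peak to RMS:
CF = V_peak / V_rms
   = 38.59 / 31.259
   = 1.2345

1.2345


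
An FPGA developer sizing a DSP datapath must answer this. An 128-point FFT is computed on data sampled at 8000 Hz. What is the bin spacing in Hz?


DFT frequency resolution:
df = fs / N
   = 8000 / 128
   = 62.5 Hz

62.5 Hz


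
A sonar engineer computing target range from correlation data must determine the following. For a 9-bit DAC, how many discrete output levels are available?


Number of quantization levels = 2^N
= 2^9
= 512

512


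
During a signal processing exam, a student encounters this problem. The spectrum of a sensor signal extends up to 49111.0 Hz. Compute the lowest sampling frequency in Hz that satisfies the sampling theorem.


The Nyquist rate is twice the maximum frequency component.
fs_min = 2 * fmax
      = 2 * 49111.0
      = 98222.0 Hz

98222.0


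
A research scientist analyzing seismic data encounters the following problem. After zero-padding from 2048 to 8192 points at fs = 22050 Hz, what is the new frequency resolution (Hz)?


Frequency resolution after zero-padding:
N_padded = 2048 * 4 = 8192
df = fs / N_padded
   = 22050 / 8192
   = 2.6917 Hz

2.6917 Hz


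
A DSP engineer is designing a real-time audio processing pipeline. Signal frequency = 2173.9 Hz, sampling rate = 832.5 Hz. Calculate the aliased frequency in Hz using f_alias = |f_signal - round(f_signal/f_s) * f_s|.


Compute the nearest integer multiple of fs to the signal:
n = round(2173.9 / 832.5) = 3
f_alias = |2173.9 - 3 * 832.5|
        = |2173.9 - 2497.5|
        = 323.6 Hz

323.6


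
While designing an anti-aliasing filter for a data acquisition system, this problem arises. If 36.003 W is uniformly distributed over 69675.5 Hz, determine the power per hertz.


Power spectral density:
PSD = P / BW
    = 36.003 / 69675.5
    = 0.00051672 W/Hz

0.00051672 W/Hz


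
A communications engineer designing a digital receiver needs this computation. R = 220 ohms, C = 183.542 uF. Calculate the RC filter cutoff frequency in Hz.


Cutoff frequency of a first-order RC filter:
fc = 1 / (2 * pi * R * C)
C = 183.542 uF = 0.000183542 F
fc = 1 / (2 * pi * 220 * 0.000183542)
   = 1 / 0.25371024748308
   = 3.941504 Hz

3.941504 Hz


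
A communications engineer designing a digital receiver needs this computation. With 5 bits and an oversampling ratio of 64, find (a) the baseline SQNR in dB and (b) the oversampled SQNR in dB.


Step 1 — baseline SQNR at Nyquist:
SQNR_base = 6.02*N + 1.76
          = 6.02*5 + 1.76
          = 31.86 dB

Step 2 — oversampling processing gain:
G = 10*log10(OSR) = 10*log10(64) = 18.06 dB

Step 3 — total:
SQNR_total = 31.86 + 18.06 = 49.92 dB

Base SQNR = 31.86 dB; oversampled SQNR = 49.92 dB
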